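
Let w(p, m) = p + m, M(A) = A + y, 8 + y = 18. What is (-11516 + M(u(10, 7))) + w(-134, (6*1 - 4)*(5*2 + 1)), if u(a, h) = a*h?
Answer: -11548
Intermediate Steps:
y = 10 (y = -8 + 18 = 10)
M(A) = 10 + A (M(A) = A + 10 = 10 + A)
w(p, m) = m + p
(-11516 + M(u(10, 7))) + w(-134, (6*1 - 4)*(5*2 + 1)) = (-11516 + (10 + 10*7)) + ((6*1 - 4)*(5*2 + 1) - 134) = (-11516 + (10 + 70)) + ((6 - 4)*(10 + 1) - 134) = (-11516 + 80) + (2*11 - 134) = -11436 + (22 - 134) = -11436 - 112 = -11548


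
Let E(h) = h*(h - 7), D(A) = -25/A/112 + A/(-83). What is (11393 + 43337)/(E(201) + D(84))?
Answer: 42736686720/30448218469 ≈ 1.4036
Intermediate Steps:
D(A) = -25/(112*A) - A/83 (D(A) = -25/A*(1/112) + A*(-1/83) = -25/(112*A) - A/83)
E(h) = h*(-7 + h)
(11393 + 43337)/(E(201) + D(84)) = (11393 + 43337)/(201*(-7 + 201) + (-25/112/84 - 1/83*84)) = 54730/(201*194 + (-25/112*1/84 - 84/83)) = 54730/(38994 + (-25/9408 - 84/83)) = 54730/(38994 - 792347/780864) = 54730/(30448218469/780864) = 54730*(780864/30448218469) = 42736686720/30448218469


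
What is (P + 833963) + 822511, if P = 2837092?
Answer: 4493566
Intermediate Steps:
(P + 833963) + 822511 = (2837092 + 833963) + 822511 = 3671055 + 822511 = 4493566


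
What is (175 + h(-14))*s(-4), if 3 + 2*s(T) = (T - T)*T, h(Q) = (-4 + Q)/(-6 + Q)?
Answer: -5277/20 ≈ -263.85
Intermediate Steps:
h(Q) = (-4 + Q)/(-6 + Q)
s(T) = -3/2 (s(T) = -3/2 + ((T - T)*T)/2 = -3/2 + (0*T)/2 = -3/2 + (½)*0 = -3/2 + 0 = -3/2)
(175 + h(-14))*s(-4) = (175 + (-4 - 14)/(-6 - 14))*(-3/2) = (175 - 18/(-20))*(-3/2) = (175 - 1/20*(-18))*(-3/2) = (175 + 9/10)*(-3/2) = (1759/10)*(-3/2) = -5277/20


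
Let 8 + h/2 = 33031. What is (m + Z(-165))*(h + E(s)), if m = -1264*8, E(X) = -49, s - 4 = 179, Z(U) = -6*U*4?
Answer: -406013544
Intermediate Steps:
Z(U) = -24*U
h = 66046 (h = -16 + 2*33031 = -16 + 66062 = 66046)
s = 183 (s = 4 + 179 = 183)
m = -10112
(m + Z(-165))*(h + E(s)) = (-10112 - 24*(-165))*(66046 - 49) = (-10112 + 3960)*65997 = -6152*65997 = -406013544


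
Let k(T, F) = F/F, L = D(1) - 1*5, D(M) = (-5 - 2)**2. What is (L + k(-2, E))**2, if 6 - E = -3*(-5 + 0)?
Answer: 2025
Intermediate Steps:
E = -9 (E = 6 - (-3)*(-5 + 0) = 6 - (-3)*(-5) = 6 - 1*15 = 6 - 15 = -9)
D(M) = 49 (D(M) = (-7)**2 = 49)
L = 44 (L = 49 - 1*5 = 49 - 5 = 44)
k(T, F) = 1
(L + k(-2, E))**2 = (44 + 1)**2 = 45**2 = 2025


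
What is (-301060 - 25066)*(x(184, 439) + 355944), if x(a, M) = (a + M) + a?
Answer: -116345776626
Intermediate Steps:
x(a, M) = M + 2*a (x(a, M) = (M + a) + a = M + 2*a)
(-301060 - 25066)*(x(184, 439) + 355944) = (-301060 - 25066)*((439 + 2*184) + 355944) = -326126*((439 + 368) + 355944) = -326126*(807 + 355944) = -326126*356751 = -116345776626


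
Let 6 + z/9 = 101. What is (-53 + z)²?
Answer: 643204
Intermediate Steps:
z = 855 (z = -54 + 9*101 = -54 + 909 = 855)
(-53 + z)² = (-53 + 855)² = 802² = 643204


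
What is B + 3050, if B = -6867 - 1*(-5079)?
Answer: 1262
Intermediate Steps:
B = -1788 (B = -6867 + 5079 = -1788)
B + 3050 = -1788 + 3050 = 1262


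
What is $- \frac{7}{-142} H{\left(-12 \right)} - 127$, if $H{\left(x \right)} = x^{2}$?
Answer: $- \frac{8513}{71} \approx -119.9$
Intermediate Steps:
$- \frac{7}{-142} H{\left(-12 \right)} - 127 = - \frac{7}{-142} \left(-12\right)^{2} - 127 = \left(-7\right) \left(- \frac{1}{142}\right) 144 - 127 = \frac{7}{142} \cdot 144 - 127 = \frac{504}{71} - 127 = - \frac{8513}{71}$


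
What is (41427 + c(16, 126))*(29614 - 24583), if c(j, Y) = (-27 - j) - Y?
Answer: 207568998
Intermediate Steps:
c(j, Y) = -27 - Y - j
(41427 + c(16, 126))*(29614 - 24583) = (41427 + (-27 - 1*126 - 1*16))*(29614 - 24583) = (41427 + (-27 - 126 - 16))*5031 = (41427 - 169)*5031 = 41258*5031 = 207568998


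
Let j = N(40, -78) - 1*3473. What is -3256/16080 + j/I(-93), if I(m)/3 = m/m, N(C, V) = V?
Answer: -2379577/2010 ≈ -1183.9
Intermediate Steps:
I(m) = 3 (I(m) = 3*(m/m) = 3*1 = 3)
j = -3551 (j = -78 - 1*3473 = -78 - 3473 = -3551)
-3256/16080 + j/I(-93) = -3256/16080 - 3551/3 = -3256*1/16080 - 3551*1/3 = -407/2010 - 3551/3 = -2379577/2010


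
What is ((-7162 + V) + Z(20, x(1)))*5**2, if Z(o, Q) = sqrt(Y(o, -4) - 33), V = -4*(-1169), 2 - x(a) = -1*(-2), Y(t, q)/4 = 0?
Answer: -62150 + 25*I*sqrt(33) ≈ -62150.0 + 143.61*I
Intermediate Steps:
Y(t, q) = 0 (Y(t, q) = 4*0 = 0)
x(a) = 0 (x(a) = 2 - (-1)*(-2) = 2 - 1*2 = 2 - 2 = 0)
V = 4676
Z(o, Q) = I*sqrt(33) (Z(o, Q) = sqrt(0 - 33) = sqrt(-33) = I*sqrt(33))
((-7162 + V) + Z(20, x(1)))*5**2 = ((-7162 + 4676) + I*sqrt(33))*5**2 = (-2486 + I*sqrt(33))*25 = -62150 + 25*I*sqrt(33)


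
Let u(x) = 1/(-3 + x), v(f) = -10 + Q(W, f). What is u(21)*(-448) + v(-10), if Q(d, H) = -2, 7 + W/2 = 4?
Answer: -332/9 ≈ -36.889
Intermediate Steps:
W = -6 (W = -14 + 2*4 = -14 + 8 = -6)
v(f) = -12 (v(f) = -10 - 2 = -12)
u(21)*(-448) + v(-10) = -448/(-3 + 21) - 12 = -448/18 - 12 = (1/18)*(-448) - 12 = -224/9 - 12 = -332/9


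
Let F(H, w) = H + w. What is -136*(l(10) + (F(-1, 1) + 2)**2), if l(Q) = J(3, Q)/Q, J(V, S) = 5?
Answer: -612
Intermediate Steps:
l(Q) = 5/Q
-136*(l(10) + (F(-1, 1) + 2)**2) = -136*(5/10 + ((-1 + 1) + 2)**2) = -136*(5*(1/10) + (0 + 2)**2) = -136*(1/2 + 2**2) = -136*(1/2 + 4) = -136*9/2 = -612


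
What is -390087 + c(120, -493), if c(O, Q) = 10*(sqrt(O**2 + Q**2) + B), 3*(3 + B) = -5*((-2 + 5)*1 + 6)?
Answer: -390267 + 10*sqrt(257449) ≈ -3.8519e+5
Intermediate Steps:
B = -18 (B = -3 + (-5*((-2 + 5)*1 + 6))/3 = -3 + (-5*(3*1 + 6))/3 = -3 + (-5*(3 + 6))/3 = -3 + (-5*9)/3 = -3 + (1/3)*(-45) = -3 - 15 = -18)
c(O, Q) = -180 + 10*sqrt(O**2 + Q**2) (c(O, Q) = 10*(sqrt(O**2 + Q**2) - 18) = 10*(-18 + sqrt(O**2 + Q**2)) = -180 + 10*sqrt(O**2 + Q**2))
-390087 + c(120, -493) = -390087 + (-180 + 10*sqrt(120**2 + (-493)**2)) = -390087 + (-180 + 10*sqrt(14400 + 243049)) = -390087 + (-180 + 10*sqrt(257449)) = -390267 + 10*sqrt(257449)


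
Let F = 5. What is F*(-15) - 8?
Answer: -83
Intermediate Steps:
F*(-15) - 8 = 5*(-15) - 8 = -75 - 8 = -83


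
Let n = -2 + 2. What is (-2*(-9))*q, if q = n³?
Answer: 0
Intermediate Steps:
n = 0
q = 0 (q = 0³ = 0)
(-2*(-9))*q = -2*(-9)*0 = 18*0 = 0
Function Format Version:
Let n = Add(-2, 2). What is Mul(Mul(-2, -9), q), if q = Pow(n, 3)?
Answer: 0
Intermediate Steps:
n = 0
q = 0 (q = Pow(0, 3) = 0)
Mul(Mul(-2, -9), q) = Mul(Mul(-2, -9), 0) = Mul(18, 0) = 0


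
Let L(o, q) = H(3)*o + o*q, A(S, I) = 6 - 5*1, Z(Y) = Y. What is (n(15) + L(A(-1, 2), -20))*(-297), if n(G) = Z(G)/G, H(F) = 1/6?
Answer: 11187/2 ≈ 5593.5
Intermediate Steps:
H(F) = ⅙
n(G) = 1 (n(G) = G/G = 1)
A(S, I) = 1 (A(S, I) = 6 - 5 = 1)
L(o, q) = o/6 + o*q
(n(15) + L(A(-1, 2), -20))*(-297) = (1 + 1*(⅙ - 20))*(-297) = (1 + 1*(-119/6))*(-297) = (1 - 119/6)*(-297) = -113/6*(-297) = 11187/2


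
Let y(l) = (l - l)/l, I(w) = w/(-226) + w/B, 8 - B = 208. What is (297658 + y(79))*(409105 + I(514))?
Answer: 688011427860211/5650 ≈ 1.2177e+11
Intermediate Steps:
B = -200 (B = 8 - 1*208 = 8 - 208 = -200)
I(w) = -213*w/22600 (I(w) = w/(-226) + w/(-200) = w*(-1/226) + w*(-1/200) = -w/226 - w/200 = -213*w/22600)
y(l) = 0 (y(l) = 0/l = 0)
(297658 + y(79))*(409105 + I(514)) = (297658 + 0)*(409105 - 213/22600*514) = 297658*(409105 - 54741/11300) = 297658*(4622831759/11300) = 688011427860211/5650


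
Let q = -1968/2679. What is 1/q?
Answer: -893/656 ≈ -1.3613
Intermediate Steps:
q = -656/893 (q = -1968*1/2679 = -656/893 ≈ -0.73460)
1/q = 1/(-656/893) = -893/656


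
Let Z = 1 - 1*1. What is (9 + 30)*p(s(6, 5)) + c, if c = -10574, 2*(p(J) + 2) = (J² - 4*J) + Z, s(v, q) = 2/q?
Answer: -267002/25 ≈ -10680.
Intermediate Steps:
Z = 0 (Z = 1 - 1 = 0)
p(J) = -2 + J²/2 - 2*J (p(J) = -2 + ((J² - 4*J) + 0)/2 = -2 + (J² - 4*J)/2 = -2 + (J²/2 - 2*J) = -2 + J²/2 - 2*J)
(9 + 30)*p(s(6, 5)) + c = (9 + 30)*(-2 + (2/5)²/2 - 4/5) - 10574 = 39*(-2 + (2*(⅕))²/2 - 4/5) - 10574 = 39*(-2 + (⅖)²/2 - 2*⅖) - 10574 = 39*(-2 + (½)*(4/25) - ⅘) - 10574 = 39*(-2 + 2/25 - ⅘) - 10574 = 39*(-68/25) - 10574 = -2652/25 - 10574 = -267002/25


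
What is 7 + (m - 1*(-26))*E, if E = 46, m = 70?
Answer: 4423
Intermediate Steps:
7 + (m - 1*(-26))*E = 7 + (70 - 1*(-26))*46 = 7 + (70 + 26)*46 = 7 + 96*46 = 7 + 4416 = 4423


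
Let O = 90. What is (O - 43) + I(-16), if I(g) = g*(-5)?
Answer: 127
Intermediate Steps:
I(g) = -5*g
(O - 43) + I(-16) = (90 - 43) - 5*(-16) = 47 + 80 = 127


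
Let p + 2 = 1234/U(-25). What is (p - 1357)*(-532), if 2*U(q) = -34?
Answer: 12947284/17 ≈ 7.6161e+5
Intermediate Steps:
U(q) = -17 (U(q) = (½)*(-34) = -17)
p = -1268/17 (p = -2 + 1234/(-17) = -2 + 1234*(-1/17) = -2 - 1234/17 = -1268/17 ≈ -74.588)
(p - 1357)*(-532) = (-1268/17 - 1357)*(-532) = -24337/17*(-532) = 12947284/17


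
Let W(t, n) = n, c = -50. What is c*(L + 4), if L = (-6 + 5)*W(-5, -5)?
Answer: -450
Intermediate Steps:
L = 5 (L = (-6 + 5)*(-5) = -1*(-5) = 5)
c*(L + 4) = -50*(5 + 4) = -50*9 = -450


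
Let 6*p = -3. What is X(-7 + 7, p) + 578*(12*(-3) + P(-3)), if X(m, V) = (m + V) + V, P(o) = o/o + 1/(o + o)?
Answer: -60982/3 ≈ -20327.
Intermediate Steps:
p = -½ (p = (⅙)*(-3) = -½ ≈ -0.50000)
P(o) = 1 + 1/(2*o)
X(m, V) = m + 2*V (X(m, V) = (V + m) + V = m + 2*V)
X(-7 + 7, p) + 578*(12*(-3) + P(-3)) = ((-7 + 7) + 2*(-½)) + 578*(12*(-3) + (½ - 3)/(-3)) = (0 - 1) + 578*(-36 - ⅓*(-5/2)) = -1 + 578*(-36 + ⅚) = -1 + 578*(-211/6) = -1 - 60979/3 = -60982/3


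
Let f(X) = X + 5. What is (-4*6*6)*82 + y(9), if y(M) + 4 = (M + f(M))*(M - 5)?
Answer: -11720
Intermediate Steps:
f(X) = 5 + X
y(M) = -4 + (-5 + M)*(5 + 2*M) (y(M) = -4 + (M + (5 + M))*(M - 5) = -4 + (5 + 2*M)*(-5 + M) = -4 + (-5 + M)*(5 + 2*M))
(-4*6*6)*82 + y(9) = (-4*6*6)*82 + (-29 - 5*9 + 2*9²) = -24*6*82 + (-29 - 45 + 2*81) = -144*82 + (-29 - 45 + 162) = -11808 + 88 = -11720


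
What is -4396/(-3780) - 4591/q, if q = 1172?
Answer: -435781/158220 ≈ -2.7543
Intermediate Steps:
-4396/(-3780) - 4591/q = -4396/(-3780) - 4591/1172 = -4396*(-1/3780) - 4591*1/1172 = 157/135 - 4591/1172 = -435781/158220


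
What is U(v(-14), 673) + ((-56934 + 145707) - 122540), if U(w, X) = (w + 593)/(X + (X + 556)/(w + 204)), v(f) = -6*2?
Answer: -629232109/18635 ≈ -33766.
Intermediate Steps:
v(f) = -12
U(w, X) = (593 + w)/(X + (556 + X)/(204 + w))
U(v(-14), 673) + ((-56934 + 145707) - 122540) = (120972 + (-12)² + 797*(-12))/(556 + 205*673 + 673*(-12)) + ((-56934 + 145707) - 122540) = (120972 + 144 - 9564)/(556 + 137965 - 8076) + (88773 - 122540) = 111552/130445 - 33767 = (1/130445)*111552 - 33767 = 15936/18635 - 33767 = -629232109/18635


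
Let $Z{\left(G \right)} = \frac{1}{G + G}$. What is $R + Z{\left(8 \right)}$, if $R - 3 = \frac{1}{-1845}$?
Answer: $\frac{90389}{29520} \approx 3.062$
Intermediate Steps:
$R = \frac{5534}{1845}$ ($R = 3 + \frac{1}{-1845} = 3 - \frac{1}{1845} = \frac{5534}{1845} \approx 2.9995$)
$Z{\left(G \right)} = \frac{1}{2 G}$
$R + Z{\left(8 \right)} = \frac{5534}{1845} + \frac{1}{2 \cdot 8} = \frac{5534}{1845} + \frac{1}{2} \cdot \frac{1}{8} = \frac{5534}{1845} + \frac{1}{16} = \frac{90389}{29520}$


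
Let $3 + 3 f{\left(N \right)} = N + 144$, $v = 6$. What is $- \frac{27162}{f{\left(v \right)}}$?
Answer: $- \frac{27162}{49} \approx -554.33$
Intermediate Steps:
$f{\left(N \right)} = 47 + \frac{N}{3}$ ($f{\left(N \right)} = -1 + \frac{N + 144}{3} = -1 + \frac{144 + N}{3} = -1 + \left(48 + \frac{N}{3}\right) = 47 + \frac{N}{3}$)
$- \frac{27162}{f{\left(v \right)}} = - \frac{27162}{47 + \frac{1}{3} \cdot 6} = - \frac{27162}{47 + 2} = - \frac{27162}{49}$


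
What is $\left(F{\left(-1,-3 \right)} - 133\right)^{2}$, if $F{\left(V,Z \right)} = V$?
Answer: $17956$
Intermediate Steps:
$\left(F{\left(-1,-3 \right)} - 133\right)^{2} = \left(-1 - 133\right)^{2} = \left(-134\right)^{2} = 17956$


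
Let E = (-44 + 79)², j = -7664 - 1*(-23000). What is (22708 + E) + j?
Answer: 39269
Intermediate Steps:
j = 15336 (j = -7664 + 23000 = 15336)
E = 1225 (E = 35² = 1225)
(22708 + E) + j = (22708 + 1225) + 15336 = 23933 + 15336 = 39269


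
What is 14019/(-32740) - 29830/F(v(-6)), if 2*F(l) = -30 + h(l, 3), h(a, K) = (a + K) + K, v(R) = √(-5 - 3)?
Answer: 5858781813/2390020 + 14915*I*√2/73 ≈ 2451.4 + 288.95*I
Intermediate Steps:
v(R) = 2*I*√2 (v(R) = √(-8) = 2*I*√2)
h(a, K) = a + 2*K (h(a, K) = (K + a) + K = a + 2*K)
F(l) = -12 + l/2 (F(l) = (-30 + (l + 2*3))/2 = (-30 + (l + 6))/2 = (-30 + (6 + l))/2 = (-24 + l)/2 = -12 + l/2)
14019/(-32740) - 29830/F(v(-6)) = 14019/(-32740) - 29830/(-12 + (2*I*√2)/2) = 14019*(-1/32740) - 29830/(-12 + I*√2) = -14019/32740 - 29830/(-12 + I*√2)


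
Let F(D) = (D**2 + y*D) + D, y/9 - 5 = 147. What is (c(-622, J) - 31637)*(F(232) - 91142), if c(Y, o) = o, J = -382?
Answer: -8974605510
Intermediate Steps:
y = 1368 (y = 45 + 9*147 = 45 + 1323 = 1368)
F(D) = D**2 + 1369*D (F(D) = (D**2 + 1368*D) + D = D**2 + 1369*D)
(c(-622, J) - 31637)*(F(232) - 91142) = (-382 - 31637)*(232*(1369 + 232) - 91142) = -32019*(232*1601 - 91142) = -32019*(371432 - 91142) = -32019*280290 = -8974605510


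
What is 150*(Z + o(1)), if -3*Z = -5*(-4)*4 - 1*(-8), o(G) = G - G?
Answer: -4400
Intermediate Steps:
o(G) = 0
Z = -88/3 (Z = -(-5*(-4)*4 - 1*(-8))/3 = -(20*4 + 8)/3 = -(80 + 8)/3 = -⅓*88 = -88/3 ≈ -29.333)
150*(Z + o(1)) = 150*(-88/3 + 0) = 150*(-88/3) = -4400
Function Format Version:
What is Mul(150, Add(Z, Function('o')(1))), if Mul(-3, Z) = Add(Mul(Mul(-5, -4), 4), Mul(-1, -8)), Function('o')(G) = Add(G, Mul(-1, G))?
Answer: -4400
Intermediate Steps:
Function('o')(G) = 0
Z = Rational(-88, 3) (Z = Mul(Rational(-1, 3), Add(Mul(Mul(-5, -4), 4), Mul(-1, -8))) = Mul(Rational(-1, 3), Add(Mul(20, 4), 8)) = Mul(Rational(-1, 3), Add(80, 8)) = Mul(Rational(-1, 3), 88) = Rational(-88, 3) ≈ -29.333)
Mul(150, Add(Z, Function('o')(1))) = Mul(150, Add(Rational(-88, 3), 0)) = Mul(150, Rational(-88, 3)) = -4400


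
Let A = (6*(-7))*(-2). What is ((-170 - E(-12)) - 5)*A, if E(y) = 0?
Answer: -14700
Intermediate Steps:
A = 84 (A = -42*(-2) = 84)
((-170 - E(-12)) - 5)*A = ((-170 - 1*0) - 5)*84 = ((-170 + 0) - 5)*84 = (-170 - 5)*84 = -175*84 = -14700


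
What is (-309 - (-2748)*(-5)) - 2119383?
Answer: -2133432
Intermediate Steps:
(-309 - (-2748)*(-5)) - 2119383 = (-309 - 916*15) - 2119383 = (-309 - 13740) - 2119383 = -14049 - 2119383 = -2133432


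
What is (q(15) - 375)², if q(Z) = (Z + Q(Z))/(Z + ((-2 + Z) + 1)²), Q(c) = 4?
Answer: 6257759236/44521 ≈ 1.4056e+5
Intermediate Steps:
q(Z) = (4 + Z)/(Z + (-1 + Z)²) (q(Z) = (Z + 4)/(Z + ((-2 + Z) + 1)²) = (4 + Z)/(Z + (-1 + Z)²))
(q(15) - 375)² = ((4 + 15)/(15 + (-1 + 15)²) - 375)² = (19/(15 + 14²) - 375)² = (19/(15 + 196) - 375)² = (19/211 - 375)² = (-79106/211)² = 6257759236/44521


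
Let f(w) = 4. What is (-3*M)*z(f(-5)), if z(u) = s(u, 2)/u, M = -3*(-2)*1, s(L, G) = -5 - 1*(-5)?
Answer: 0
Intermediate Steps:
s(L, G) = 0 (s(L, G) = -5 + 5 = 0)
M = 6 (M = 6*1 = 6)
z(u) = 0 (z(u) = 0/u = 0)
(-3*M)*z(f(-5)) = -3*6*0 = -18*0 = 0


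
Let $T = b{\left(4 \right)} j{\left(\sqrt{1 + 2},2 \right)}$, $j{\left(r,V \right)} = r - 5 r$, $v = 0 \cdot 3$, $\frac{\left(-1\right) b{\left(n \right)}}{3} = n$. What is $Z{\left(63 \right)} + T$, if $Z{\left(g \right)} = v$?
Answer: $48 \sqrt{3} \approx 83.138$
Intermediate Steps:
$b{\left(n \right)} = - 3 n$
$v = 0$
$Z{\left(g \right)} = 0$
$j{\left(r,V \right)} = - 4 r$
$T = 48 \sqrt{3}$ ($T = \left(-3\right) 4 \left(- 4 \sqrt{1 + 2}\right) = - 12 \left(- 4 \sqrt{3}\right) = 48 \sqrt{3} \approx 83.138$)
$Z{\left(63 \right)} + T = 0 + 48 \sqrt{3} = 48 \sqrt{3}$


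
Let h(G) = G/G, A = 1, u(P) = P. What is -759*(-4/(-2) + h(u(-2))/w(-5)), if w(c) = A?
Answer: -2277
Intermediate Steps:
w(c) = 1
h(G) = 1
-759*(-4/(-2) + h(u(-2))/w(-5)) = -759*(-4/(-2) + 1/1) = -759*(-4*(-½) + 1*1) = -759*(2 + 1) = -759*3 = -2277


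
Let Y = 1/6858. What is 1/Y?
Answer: 6858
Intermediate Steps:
Y = 1/6858 ≈ 0.00014582
1/Y = 1/(1/6858) = 6858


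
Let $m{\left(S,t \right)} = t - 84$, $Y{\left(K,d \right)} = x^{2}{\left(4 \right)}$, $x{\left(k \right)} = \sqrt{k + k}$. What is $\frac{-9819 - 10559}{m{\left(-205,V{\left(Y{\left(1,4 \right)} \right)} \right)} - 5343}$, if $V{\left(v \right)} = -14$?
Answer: $\frac{20378}{5441} \approx 3.7453$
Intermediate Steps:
$x{\left(k \right)} = \sqrt{2} \sqrt{k}$ ($x{\left(k \right)} = \sqrt{2 k} = \sqrt{2} \sqrt{k}$)
$Y{\left(K,d \right)} = 8$ ($Y{\left(K,d \right)} = \left(\sqrt{2} \sqrt{4}\right)^{2} = \left(\sqrt{2} \cdot 2\right)^{2} = \left(2 \sqrt{2}\right)^{2} = 8$)
$m{\left(S,t \right)} = -84 + t$
$\frac{-9819 - 10559}{m{\left(-205,V{\left(Y{\left(1,4 \right)} \right)} \right)} - 5343} = \frac{-9819 - 10559}{\left(-84 - 14\right) - 5343} = - \frac{20378}{-98 - 5343} = - \frac{20378}{-5441} = \left(-20378\right) \left(- \frac{1}{5441}\right) = \frac{20378}{5441}$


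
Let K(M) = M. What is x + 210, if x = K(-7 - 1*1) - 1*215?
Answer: -13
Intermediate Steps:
x = -223 (x = (-7 - 1*1) - 1*215 = (-7 - 1) - 215 = -8 - 215 = -223)
x + 210 = -223 + 210 = -13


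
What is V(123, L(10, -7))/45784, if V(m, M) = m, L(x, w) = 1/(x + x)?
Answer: 123/45784 ≈ 0.0026865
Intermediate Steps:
L(x, w) = 1/(2*x)
V(123, L(10, -7))/45784 = 123/45784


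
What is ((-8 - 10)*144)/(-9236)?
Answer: 648/2309 ≈ 0.28064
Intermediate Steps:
((-8 - 10)*144)/(-9236) = -18*144*(-1/9236) = -2592*(-1/9236) = 648/2309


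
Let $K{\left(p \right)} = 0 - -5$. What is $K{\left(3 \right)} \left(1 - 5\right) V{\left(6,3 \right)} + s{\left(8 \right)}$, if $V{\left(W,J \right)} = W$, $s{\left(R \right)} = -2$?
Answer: $-122$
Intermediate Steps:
$K{\left(p \right)} = 5$ ($K{\left(p \right)} = 0 + 5 = 5$)
$K{\left(3 \right)} \left(1 - 5\right) V{\left(6,3 \right)} + s{\left(8 \right)} = 5 \left(1 - 5\right) 6 - 2 = 5 \left(\left(-4\right) 6\right) - 2 = 5 \left(-24\right) - 2 = -120 - 2 = -122$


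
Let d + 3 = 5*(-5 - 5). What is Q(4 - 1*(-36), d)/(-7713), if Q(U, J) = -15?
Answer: 5/2571 ≈ 0.0019448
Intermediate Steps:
d = -53 (d = -3 + 5*(-5 - 5) = -3 + 5*(-10) = -3 - 50 = -53)
Q(4 - 1*(-36), d)/(-7713) = -15/(-7713) = -15*(-1/7713) = 5/2571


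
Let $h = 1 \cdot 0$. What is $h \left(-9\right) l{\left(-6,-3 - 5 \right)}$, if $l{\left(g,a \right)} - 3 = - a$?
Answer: $0$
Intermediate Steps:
$l{\left(g,a \right)} = 3 - a$
$h = 0$
$h \left(-9\right) l{\left(-6,-3 - 5 \right)} = 0 \left(-9\right) \left(3 - \left(-3 - 5\right)\right) = 0 \left(3 - \left(-3 - 5\right)\right) = 0 \left(3 - -8\right) = 0 \left(3 + 8\right) = 0 \cdot 11 = 0$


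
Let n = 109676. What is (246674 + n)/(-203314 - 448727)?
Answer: -356350/652041 ≈ -0.54651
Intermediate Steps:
(246674 + n)/(-203314 - 448727) = (246674 + 109676)/(-203314 - 448727) = 356350/(-652041) = 356350*(-1/652041) = -356350/652041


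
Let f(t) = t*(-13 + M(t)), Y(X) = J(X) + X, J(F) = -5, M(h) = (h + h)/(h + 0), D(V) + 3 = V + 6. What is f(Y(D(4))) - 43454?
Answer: -43476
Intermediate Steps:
D(V) = 3 + V (D(V) = -3 + (V + 6) = -3 + (6 + V) = 3 + V)
M(h) = 2 (M(h) = (2*h)/h = 2)
Y(X) = -5 + X
f(t) = -11*t (f(t) = t*(-13 + 2) = t*(-11) = -11*t)
f(Y(D(4))) - 43454 = -11*(-5 + (3 + 4)) - 43454 = -11*(-5 + 7) - 43454 = -11*2 - 43454 = -22 - 43454 = -43476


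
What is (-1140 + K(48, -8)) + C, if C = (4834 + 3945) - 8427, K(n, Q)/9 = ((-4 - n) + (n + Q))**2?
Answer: 508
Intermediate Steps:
K(n, Q) = 9*(-4 + Q)**2 (K(n, Q) = 9*((-4 - n) + (n + Q))**2 = 9*((-4 - n) + (Q + n))**2 = 9*(-4 + Q)**2)
C = 352 (C = 8779 - 8427 = 352)
(-1140 + K(48, -8)) + C = (-1140 + 9*(-4 - 8)**2) + 352 = (-1140 + 9*(-12)**2) + 352 = (-1140 + 9*144) + 352 = (-1140 + 1296) + 352 = 156 + 352 = 508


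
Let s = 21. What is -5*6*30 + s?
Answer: -879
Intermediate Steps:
-5*6*30 + s = -5*6*30 + 21 = -30*30 + 21 = -900 + 21 = -879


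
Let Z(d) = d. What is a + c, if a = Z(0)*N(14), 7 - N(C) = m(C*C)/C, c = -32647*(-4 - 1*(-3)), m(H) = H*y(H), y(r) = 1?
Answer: 32647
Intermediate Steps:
m(H) = H (m(H) = H*1 = H)
c = 32647 (c = -32647*(-4 + 3) = -32647*(-1) = 32647)
N(C) = 7 - C (N(C) = 7 - C*C/C = 7 - C²/C = 7 - C)
a = 0 (a = 0*(7 - 1*14) = 0*(7 - 14) = 0*(-7) = 0)
a + c = 0 + 32647 = 32647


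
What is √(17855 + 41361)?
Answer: 4*√3701 ≈ 243.34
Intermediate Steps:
√(17855 + 41361) = √59216 = 4*√3701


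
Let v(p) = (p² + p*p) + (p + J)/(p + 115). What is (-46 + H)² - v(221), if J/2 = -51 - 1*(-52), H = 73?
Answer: -32576431/336 ≈ -96954.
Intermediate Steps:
J = 2 (J = 2*(-51 - 1*(-52)) = 2*(-51 + 52) = 2*1 = 2)
v(p) = 2*p² + (2 + p)/(115 + p) (v(p) = (p² + p*p) + (p + 2)/(p + 115) = (p² + p²) + (2 + p)/(115 + p) = 2*p² + (2 + p)/(115 + p))
(-46 + H)² - v(221) = (-46 + 73)² - (2 + 221 + 2*221³ + 230*221²)/(115 + 221) = 27² - (2 + 221 + 2*10793861 + 230*48841)/336 = 729 - (2 + 221 + 21587722 + 11233430)/336 = 729 - 32821375/336 = -32576431/336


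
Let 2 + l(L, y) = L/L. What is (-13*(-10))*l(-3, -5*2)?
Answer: -130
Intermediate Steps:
l(L, y) = -1 (l(L, y) = -2 + L/L = -2 + 1 = -1)
(-13*(-10))*l(-3, -5*2) = -13*(-10)*(-1) = 130*(-1) = -130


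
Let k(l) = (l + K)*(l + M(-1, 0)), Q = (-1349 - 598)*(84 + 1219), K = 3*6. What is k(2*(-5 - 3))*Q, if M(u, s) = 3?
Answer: 65960466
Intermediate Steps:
K = 18
Q = -2536941 (Q = -1947*1303 = -2536941)
k(l) = (3 + l)*(18 + l) (k(l) = (l + 18)*(l + 3) = (18 + l)*(3 + l) = (3 + l)*(18 + l))
k(2*(-5 - 3))*Q = (54 + (2*(-5 - 3))² + 21*(2*(-5 - 3)))*(-2536941) = (54 + (2*(-8))² + 21*(2*(-8)))*(-2536941) = (54 + (-16)² + 21*(-16))*(-2536941) = (54 + 256 - 336)*(-2536941) = -26*(-2536941) = 65960466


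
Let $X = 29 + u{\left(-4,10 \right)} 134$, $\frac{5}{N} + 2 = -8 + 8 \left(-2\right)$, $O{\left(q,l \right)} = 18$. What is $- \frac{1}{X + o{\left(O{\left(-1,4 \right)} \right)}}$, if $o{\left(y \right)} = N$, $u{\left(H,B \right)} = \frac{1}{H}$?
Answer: $\frac{13}{61} \approx 0.21311$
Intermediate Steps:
$N = - \frac{5}{26}$ ($N = \frac{5}{-2 + \left(-8 + 8 \left(-2\right)\right)} = \frac{5}{-2 - 24} = \frac{5}{-26} = 5 \left(- \frac{1}{26}\right) = - \frac{5}{26} \approx -0.19231$)
$X = - \frac{9}{2}$ ($X = 29 + \frac{1}{-4} \cdot 134 = 29 - \frac{67}{2} = - \frac{9}{2} \approx -4.5$)
$o{\left(y \right)} = - \frac{5}{26}$
$- \frac{1}{X + o{\left(O{\left(-1,4 \right)} \right)}} = - \frac{1}{- \frac{9}{2} - \frac{5}{26}} = - \frac{1}{- \frac{61}{13}} = \left(-1\right) \left(- \frac{13}{61}\right) = \frac{13}{61}$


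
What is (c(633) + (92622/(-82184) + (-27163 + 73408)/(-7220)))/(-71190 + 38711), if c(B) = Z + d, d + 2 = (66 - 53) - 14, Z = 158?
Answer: -546892403/120450092887 ≈ -0.0045404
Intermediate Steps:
d = -3 (d = -2 + ((66 - 53) - 14) = -2 + (13 - 14) = -2 - 1 = -3)
c(B) = 155 (c(B) = 158 - 3 = 155)
(c(633) + (92622/(-82184) + (-27163 + 73408)/(-7220)))/(-71190 + 38711) = (155 + (92622/(-82184) + (-27163 + 73408)/(-7220)))/(-71190 + 38711) = (155 + (92622*(-1/82184) + 46245*(-1/7220)))/(-32479) = (155 + (-46311/41092 - 9249/1444))*(-1/32479) = (155 - 27933312/3708553)*(-1/32479) = (546892403/3708553)*(-1/32479) = -546892403/120450092887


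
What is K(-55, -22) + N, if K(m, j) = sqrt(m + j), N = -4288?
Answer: -4288 + I*sqrt(77) ≈ -4288.0 + 8.775*I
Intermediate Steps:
K(m, j) = sqrt(j + m)
K(-55, -22) + N = sqrt(-22 - 55) - 4288 = sqrt(-77) - 4288 = I*sqrt(77) - 4288 = -4288 + I*sqrt(77)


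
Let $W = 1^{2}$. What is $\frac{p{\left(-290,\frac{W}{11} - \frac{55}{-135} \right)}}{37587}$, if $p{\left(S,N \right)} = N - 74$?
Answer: $- \frac{21830}{11163339} \approx -0.0019555$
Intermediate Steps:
$W = 1$
$p{\left(S,N \right)} = -74 + N$ ($p{\left(S,N \right)} = N - 74 = -74 + N$)
$\frac{p{\left(-290,\frac{W}{11} - \frac{55}{-135} \right)}}{37587} = \frac{-74 + \left(1 \cdot \frac{1}{11} - \frac{55}{-135}\right)}{37587} = \left(-74 + \left(1 \cdot \frac{1}{11} - - \frac{11}{27}\right)\right) \frac{1}{37587} = \left(-74 + \left(\frac{1}{11} + \frac{11}{27}\right)\right) \frac{1}{37587} = \left(-74 + \frac{148}{297}\right) \frac{1}{37587} = \left(- \frac{21830}{297}\right) \frac{1}{37587} = - \frac{21830}{11163339}$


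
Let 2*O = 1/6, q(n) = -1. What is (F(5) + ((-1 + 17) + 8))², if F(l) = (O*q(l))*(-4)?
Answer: 5329/9 ≈ 592.11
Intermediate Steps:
O = 1/12 (O = (½)/6 = (½)*(⅙) = 1/12 ≈ 0.083333)
F(l) = ⅓ (F(l) = ((1/12)*(-1))*(-4) = -1/12*(-4) = ⅓)
(F(5) + ((-1 + 17) + 8))² = (⅓ + ((-1 + 17) + 8))² = (⅓ + (16 + 8))² = (⅓ + 24)² = (73/3)² = 5329/9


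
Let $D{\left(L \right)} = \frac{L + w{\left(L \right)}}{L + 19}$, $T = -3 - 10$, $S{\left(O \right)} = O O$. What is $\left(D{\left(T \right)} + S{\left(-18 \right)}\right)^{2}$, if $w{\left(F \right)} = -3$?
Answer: $\frac{929296}{9} \approx 1.0326 \cdot 10^{5}$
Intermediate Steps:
$S{\left(O \right)} = O^{2}$
$T = -13$
$D{\left(L \right)} = \frac{-3 + L}{19 + L}$ ($D{\left(L \right)} = \frac{L - 3}{L + 19} = \frac{-3 + L}{19 + L}$)
$\left(D{\left(T \right)} + S{\left(-18 \right)}\right)^{2} = \left(\frac{-3 - 13}{19 - 13} + \left(-18\right)^{2}\right)^{2} = \left(\frac{1}{6} \left(-16\right) + 324\right)^{2} = \left(- \frac{8}{3} + 324\right)^{2} = \left(\frac{964}{3}\right)^{2} = \frac{929296}{9}$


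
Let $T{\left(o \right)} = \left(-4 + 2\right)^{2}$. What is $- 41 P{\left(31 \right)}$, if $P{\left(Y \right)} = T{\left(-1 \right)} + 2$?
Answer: $-246$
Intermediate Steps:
$T{\left(o \right)} = 4$ ($T{\left(o \right)} = \left(-2\right)^{2} = 4$)
$P{\left(Y \right)} = 6$ ($P{\left(Y \right)} = 4 + 2 = 6$)
$- 41 P{\left(31 \right)} = \left(-41\right) 6 = -246$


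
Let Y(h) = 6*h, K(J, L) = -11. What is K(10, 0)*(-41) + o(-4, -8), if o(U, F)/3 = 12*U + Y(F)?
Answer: 163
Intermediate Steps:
o(U, F) = 18*F + 36*U (o(U, F) = 3*(12*U + 6*F) = 3*(6*F + 12*U) = 18*F + 36*U)
K(10, 0)*(-41) + o(-4, -8) = -11*(-41) + (18*(-8) + 36*(-4)) = 451 + (-144 - 144) = 451 - 288 = 163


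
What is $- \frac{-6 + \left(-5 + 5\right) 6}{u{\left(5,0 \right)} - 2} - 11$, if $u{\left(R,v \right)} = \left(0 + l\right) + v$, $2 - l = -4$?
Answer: $- \frac{19}{2} \approx -9.5$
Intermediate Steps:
$l = 6$ ($l = 2 - -4 = 2 + 4 = 6$)
$u{\left(R,v \right)} = 6 + v$ ($u{\left(R,v \right)} = \left(0 + 6\right) + v = 6 + v$)
$- \frac{-6 + \left(-5 + 5\right) 6}{u{\left(5,0 \right)} - 2} - 11 = - \frac{-6 + \left(-5 + 5\right) 6}{\left(6 + 0\right) - 2} - 11 = - \frac{-6 + 0 \cdot 6}{6 - 2} - 11 = - \frac{-6 + 0}{4} - 11 = - \frac{-6}{4} - 11 = \left(-1\right) \left(- \frac{3}{2}\right) - 11 = \frac{3}{2} - 11 = - \frac{19}{2}$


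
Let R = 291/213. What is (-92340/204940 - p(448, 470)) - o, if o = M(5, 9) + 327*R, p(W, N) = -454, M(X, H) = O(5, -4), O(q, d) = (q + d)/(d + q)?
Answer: 4221861/727537 ≈ 5.8029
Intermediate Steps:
O(q, d) = 1 (O(q, d) = (d + q)/(d + q) = 1)
M(X, H) = 1
R = 97/71 (R = 291*(1/213) = 97/71 ≈ 1.3662)
o = 31790/71 (o = 1 + 327*(97/71) = 1 + 31719/71 = 31790/71 ≈ 447.75)
(-92340/204940 - p(448, 470)) - o = (-92340/204940 - 1*(-454)) - 1*31790/71 = (-92340*1/204940 + 454) - 31790/71 = (-4617/10247 + 454) - 31790/71 = 4647521/10247 - 31790/71 = 4221861/727537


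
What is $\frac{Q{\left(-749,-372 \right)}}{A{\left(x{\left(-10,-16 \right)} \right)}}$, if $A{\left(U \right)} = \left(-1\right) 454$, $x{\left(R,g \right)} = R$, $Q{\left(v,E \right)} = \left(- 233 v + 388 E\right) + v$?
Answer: $- \frac{14716}{227} \approx -64.828$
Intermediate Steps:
$Q{\left(v,E \right)} = - 232 v + 388 E$
$A{\left(U \right)} = -454$
$\frac{Q{\left(-749,-372 \right)}}{A{\left(x{\left(-10,-16 \right)} \right)}} = \frac{\left(-232\right) \left(-749\right) + 388 \left(-372\right)}{-454} = \left(173768 - 144336\right) \left(- \frac{1}{454}\right) = 29432 \left(- \frac{1}{454}\right) = - \frac{14716}{227}$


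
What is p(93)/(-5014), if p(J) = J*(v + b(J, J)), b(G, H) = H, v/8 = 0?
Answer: -8649/5014 ≈ -1.7250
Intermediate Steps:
v = 0 (v = 8*0 = 0)
p(J) = J² (p(J) = J*(0 + J) = J*J = J²)
p(93)/(-5014) = 93²/(-5014) = 8649*(-1/5014) = -8649/5014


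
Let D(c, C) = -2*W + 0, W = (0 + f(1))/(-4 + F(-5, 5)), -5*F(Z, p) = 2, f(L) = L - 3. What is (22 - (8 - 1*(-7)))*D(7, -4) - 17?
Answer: -257/11 ≈ -23.364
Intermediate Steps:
f(L) = -3 + L
F(Z, p) = -⅖ (F(Z, p) = -⅕*2 = -⅖)
W = 5/11 (W = (0 + (-3 + 1))/(-4 - ⅖) = (0 - 2)/(-22/5) = -2*(-5/22) = 5/11 ≈ 0.45455)
D(c, C) = -10/11 (D(c, C) = -2*5/11 + 0 = -10/11 + 0 = -10/11)
(22 - (8 - 1*(-7)))*D(7, -4) - 17 = (22 - (8 - 1*(-7)))*(-10/11) - 17 = (22 - (8 + 7))*(-10/11) - 17 = (22 - 1*15)*(-10/11) - 17 = (22 - 15)*(-10/11) - 17 = 7*(-10/11) - 17 = -70/11 - 17 = -257/11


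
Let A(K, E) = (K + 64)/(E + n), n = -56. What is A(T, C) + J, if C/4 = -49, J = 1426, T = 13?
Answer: 51325/36 ≈ 1425.7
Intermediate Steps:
C = -196 (C = 4*(-49) = -196)
A(K, E) = (64 + K)/(-56 + E) (A(K, E) = (K + 64)/(E - 56) = (64 + K)/(-56 + E))
A(T, C) + J = (64 + 13)/(-56 - 196) + 1426 = 77/(-252) + 1426 = -1/252*77 + 1426 = -11/36 + 1426 = 51325/36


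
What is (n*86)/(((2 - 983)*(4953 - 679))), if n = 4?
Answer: -172/2096397 ≈ -8.2046e-5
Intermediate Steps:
(n*86)/(((2 - 983)*(4953 - 679))) = (4*86)/(((2 - 983)*(4953 - 679))) = 344/((-981*4274)) = 344/(-4192794) = 344*(-1/4192794) = -172/2096397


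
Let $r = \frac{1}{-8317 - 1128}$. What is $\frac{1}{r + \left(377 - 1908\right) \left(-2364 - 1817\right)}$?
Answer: $\frac{9445}{60458493394} \approx 1.5622 \cdot 10^{-7}$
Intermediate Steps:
$r = - \frac{1}{9445}$ ($r = \frac{1}{-9445} = - \frac{1}{9445} \approx -0.00010588$)
$\frac{1}{r + \left(377 - 1908\right) \left(-2364 - 1817\right)} = \frac{1}{- \frac{1}{9445} + \left(377 - 1908\right) \left(-2364 - 1817\right)} = \frac{1}{- \frac{1}{9445} - -6401111} = \frac{1}{- \frac{1}{9445} + 6401111} = \frac{1}{\frac{60458493394}{9445}} = \frac{9445}{60458493394}$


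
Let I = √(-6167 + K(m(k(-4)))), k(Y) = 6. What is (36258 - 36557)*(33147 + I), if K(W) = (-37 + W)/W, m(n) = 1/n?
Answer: -9910953 - 598*I*√1597 ≈ -9.911e+6 - 23898.0*I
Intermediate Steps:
m(n) = 1/n
K(W) = (-37 + W)/W
I = 2*I*√1597 (I = √(-6167 + (-37 + 1/6)/(1/6)) = √(-6167 + (-37 + ⅙)/(⅙)) = √(-6167 + 6*(-221/6)) = √(-6167 - 221) = √(-6388) = 2*I*√1597 ≈ 79.925*I)
(36258 - 36557)*(33147 + I) = (36258 - 36557)*(33147 + 2*I*√1597) = -299*(33147 + 2*I*√1597) = -9910953 - 598*I*√1597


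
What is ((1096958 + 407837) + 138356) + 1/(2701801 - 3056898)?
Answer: 583477990646/355097 ≈ 1.6432e+6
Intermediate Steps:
((1096958 + 407837) + 138356) + 1/(2701801 - 3056898) = (1504795 + 138356) + 1/(-355097) = 1643151 - 1/355097 = 583477990646/355097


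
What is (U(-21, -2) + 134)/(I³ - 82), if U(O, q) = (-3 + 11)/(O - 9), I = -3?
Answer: -2006/1635 ≈ -1.2269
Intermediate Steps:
U(O, q) = 8/(-9 + O)
(U(-21, -2) + 134)/(I³ - 82) = (8/(-9 - 21) + 134)/((-3)³ - 82) = (8/(-30) + 134)/(-27 - 82) = (8*(-1/30) + 134)/(-109) = (-4/15 + 134)*(-1/109) = (2006/15)*(-1/109) = -2006/1635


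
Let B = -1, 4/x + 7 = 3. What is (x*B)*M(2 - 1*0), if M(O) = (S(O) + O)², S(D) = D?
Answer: 16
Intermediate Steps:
x = -1 (x = 4/(-7 + 3) = 4/(-4) = 4*(-¼) = -1)
M(O) = 4*O² (M(O) = (O + O)² = (2*O)² = 4*O²)
(x*B)*M(2 - 1*0) = (-1*(-1))*(4*(2 - 1*0)²) = 1*(4*(2 + 0)²) = 1*(4*2²) = 1*(4*4) = 1*16 = 16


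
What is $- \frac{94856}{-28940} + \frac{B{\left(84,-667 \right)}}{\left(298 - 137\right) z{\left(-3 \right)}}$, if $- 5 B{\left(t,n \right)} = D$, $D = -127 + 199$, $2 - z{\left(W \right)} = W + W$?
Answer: $\frac{3804931}{1164835} \approx 3.2665$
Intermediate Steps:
$z{\left(W \right)} = 2 - 2 W$ ($z{\left(W \right)} = 2 - \left(W + W\right) = 2 - 2 W$)
$D = 72$
$B{\left(t,n \right)} = - \frac{72}{5}$ ($B{\left(t,n \right)} = \left(- \frac{1}{5}\right) 72 = - \frac{72}{5}$)
$- \frac{94856}{-28940} + \frac{B{\left(84,-667 \right)}}{\left(298 - 137\right) z{\left(-3 \right)}} = - \frac{94856}{-28940} - \frac{72}{5 \left(298 - 137\right) \left(2 - -6\right)} = \left(-94856\right) \left(- \frac{1}{28940}\right) - \frac{72}{5 \cdot 161 \left(2 + 6\right)} = \frac{23714}{7235} - \frac{72}{5 \cdot 161 \cdot 8} = \frac{23714}{7235} - \frac{72}{5 \cdot 1288} = \frac{23714}{7235} - \frac{9}{805} = \frac{3804931}{1164835}$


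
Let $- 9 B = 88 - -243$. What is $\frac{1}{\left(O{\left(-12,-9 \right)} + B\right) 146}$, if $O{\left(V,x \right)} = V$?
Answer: $- \frac{9}{64094} \approx -0.00014042$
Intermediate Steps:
$B = - \frac{331}{9}$ ($B = - \frac{88 - -243}{9} = - \frac{88 + 243}{9} = \left(- \frac{1}{9}\right) 331 = - \frac{331}{9} \approx -36.778$)
$\frac{1}{\left(O{\left(-12,-9 \right)} + B\right) 146} = \frac{1}{\left(-12 - \frac{331}{9}\right) 146} = \frac{1}{\left(- \frac{439}{9}\right) 146} = \frac{1}{- \frac{64094}{9}} = - \frac{9}{64094}$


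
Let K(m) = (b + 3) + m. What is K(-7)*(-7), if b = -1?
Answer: 35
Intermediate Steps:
K(m) = 2 + m (K(m) = (-1 + 3) + m = 2 + m)
K(-7)*(-7) = (2 - 7)*(-7) = -5*(-7) = 35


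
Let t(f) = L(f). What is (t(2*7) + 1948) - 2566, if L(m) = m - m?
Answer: -618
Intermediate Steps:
L(m) = 0
t(f) = 0
(t(2*7) + 1948) - 2566 = (0 + 1948) - 2566 = 1948 - 2566 = -618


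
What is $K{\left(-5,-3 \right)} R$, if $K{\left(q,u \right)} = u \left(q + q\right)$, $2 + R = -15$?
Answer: $-510$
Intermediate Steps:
$R = -17$ ($R = -2 - 15 = -17$)
$K{\left(q,u \right)} = 2 q u$ ($K{\left(q,u \right)} = u 2 q = 2 q u$)
$K{\left(-5,-3 \right)} R = 2 \left(-5\right) \left(-3\right) \left(-17\right) = 30 \left(-17\right) = -510$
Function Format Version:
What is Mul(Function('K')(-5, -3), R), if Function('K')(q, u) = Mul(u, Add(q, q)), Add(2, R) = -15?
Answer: -510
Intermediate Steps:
R = -17 (R = Add(-2, -15) = -17)
Function('K')(q, u) = Mul(2, q, u) (Function('K')(q, u) = Mul(u, Mul(2, q)) = Mul(2, q, u))
Mul(Function('K')(-5, -3), R) = Mul(Mul(2, -5, -3), -17) = Mul(30, -17) = -510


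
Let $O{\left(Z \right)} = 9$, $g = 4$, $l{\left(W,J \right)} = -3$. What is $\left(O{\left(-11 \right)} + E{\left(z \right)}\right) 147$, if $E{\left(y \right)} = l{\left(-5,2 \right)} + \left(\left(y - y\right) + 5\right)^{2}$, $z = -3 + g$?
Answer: $4557$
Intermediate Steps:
$z = 1$ ($z = -3 + 4 = 1$)
$E{\left(y \right)} = 22$ ($E{\left(y \right)} = -3 + \left(\left(y - y\right) + 5\right)^{2} = -3 + \left(0 + 5\right)^{2} = -3 + 5^{2} = -3 + 25 = 22$)
$\left(O{\left(-11 \right)} + E{\left(z \right)}\right) 147 = \left(9 + 22\right) 147 = 31 \cdot 147 = 4557$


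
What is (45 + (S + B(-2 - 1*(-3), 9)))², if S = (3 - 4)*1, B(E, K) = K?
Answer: 2809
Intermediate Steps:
S = -1 (S = -1*1 = -1)
(45 + (S + B(-2 - 1*(-3), 9)))² = (45 + (-1 + 9))² = (45 + 8)² = 53² = 2809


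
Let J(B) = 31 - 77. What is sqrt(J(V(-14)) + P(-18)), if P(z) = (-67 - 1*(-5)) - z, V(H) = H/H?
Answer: 3*I*sqrt(10) ≈ 9.4868*I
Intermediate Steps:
V(H) = 1
J(B) = -46
P(z) = -62 - z (P(z) = (-67 + 5) - z = -62 - z)
sqrt(J(V(-14)) + P(-18)) = sqrt(-46 + (-62 - 1*(-18))) = sqrt(-46 + (-62 + 18)) = sqrt(-46 - 44) = sqrt(-90) = 3*I*sqrt(10)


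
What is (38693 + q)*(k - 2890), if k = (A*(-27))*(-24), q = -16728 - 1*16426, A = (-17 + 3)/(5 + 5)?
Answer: -105163454/5 ≈ -2.1033e+7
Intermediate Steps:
A = -7/5 (A = -14/10 = -14*⅒ = -7/5 ≈ -1.4000)
q = -33154 (q = -16728 - 16426 = -33154)
k = -4536/5 (k = -7/5*(-27)*(-24) = (189/5)*(-24) = -4536/5 ≈ -907.20)
(38693 + q)*(k - 2890) = (38693 - 33154)*(-4536/5 - 2890) = 5539*(-18986/5) = -105163454/5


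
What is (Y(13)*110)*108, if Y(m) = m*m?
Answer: 2007720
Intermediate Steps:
Y(m) = m**2
(Y(13)*110)*108 = (13**2*110)*108 = (169*110)*108 = 18590*108 = 2007720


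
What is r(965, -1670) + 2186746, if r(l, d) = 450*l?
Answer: 2620996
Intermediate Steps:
r(965, -1670) + 2186746 = 450*965 + 2186746 = 434250 + 2186746 = 2620996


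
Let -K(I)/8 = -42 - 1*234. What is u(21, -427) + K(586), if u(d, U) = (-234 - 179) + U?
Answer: 1368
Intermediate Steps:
u(d, U) = -413 + U
K(I) = 2208 (K(I) = -8*(-42 - 1*234) = -8*(-42 - 234) = -8*(-276) = 2208)
u(21, -427) + K(586) = (-413 - 427) + 2208 = -840 + 2208 = 1368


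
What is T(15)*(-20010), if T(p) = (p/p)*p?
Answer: -300150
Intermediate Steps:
T(p) = p (T(p) = 1*p = p)
T(15)*(-20010) = 15*(-20010) = -300150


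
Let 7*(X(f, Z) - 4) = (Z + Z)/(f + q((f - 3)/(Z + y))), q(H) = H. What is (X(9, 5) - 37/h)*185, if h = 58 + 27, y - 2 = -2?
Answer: 14393/21 ≈ 685.38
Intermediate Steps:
y = 0 (y = 2 - 2 = 0)
h = 85
X(f, Z) = 4 + 2*Z/(7*(f + (-3 + f)/Z)) (X(f, Z) = 4 + ((Z + Z)/(f + (f - 3)/(Z + 0)))/7 = 4 + ((2*Z)/(f + (-3 + f)/Z))/7 = 4 + (2*Z/(f + (-3 + f)/Z))/7 = 4 + 2*Z/(7*(f + (-3 + f)/Z)))
(X(9, 5) - 37/h)*185 = ((-12 + 4*9 + (2/7)*5*(5 + 14*9))/(-3 + 9 + 5*9) - 37/85)*185 = ((-12 + 36 + (2/7)*5*(5 + 126))/(-3 + 9 + 45) - 37*1/85)*185 = ((-12 + 36 + (2/7)*5*131)/51 - 37/85)*185 = ((-12 + 36 + 1310/7)/51 - 37/85)*185 = ((1/51)*(1478/7) - 37/85)*185 = (1478/357 - 37/85)*185 = (389/105)*185 = 14393/21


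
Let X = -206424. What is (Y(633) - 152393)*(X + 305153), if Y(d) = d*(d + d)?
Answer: 64073640065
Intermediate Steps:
Y(d) = 2*d² (Y(d) = d*(2*d) = 2*d²)
(Y(633) - 152393)*(X + 305153) = (2*633² - 152393)*(-206424 + 305153) = (2*400689 - 152393)*98729 = (801378 - 152393)*98729 = 648985*98729 = 64073640065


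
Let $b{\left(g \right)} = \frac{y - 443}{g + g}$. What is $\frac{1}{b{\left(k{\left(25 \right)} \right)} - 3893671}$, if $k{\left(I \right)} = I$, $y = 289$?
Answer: $- \frac{25}{97341852} \approx -2.5683 \cdot 10^{-7}$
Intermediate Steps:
$b{\left(g \right)} = - \frac{77}{g}$ ($b{\left(g \right)} = \frac{289 - 443}{g + g} = - \frac{154}{2 g} = - 154 \frac{1}{2 g} = - \frac{77}{g}$)
$\frac{1}{b{\left(k{\left(25 \right)} \right)} - 3893671} = \frac{1}{- \frac{77}{25} - 3893671} = \frac{1}{- \frac{97341852}{25}} = - \frac{25}{97341852}$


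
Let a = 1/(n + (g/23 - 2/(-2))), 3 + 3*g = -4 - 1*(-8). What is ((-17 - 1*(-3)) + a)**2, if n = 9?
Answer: 92256025/477481 ≈ 193.21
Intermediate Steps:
g = 1/3 (g = -1 + (-4 - 1*(-8))/3 = -1 + (-4 + 8)/3 = -1 + (1/3)*4 = -1 + 4/3 = 1/3 ≈ 0.33333)
a = 69/691 (a = 1/(9 + ((1/3)/23 - 2/(-2))) = 1/(9 + ((1/3)*(1/23) - 2*(-1/2))) = 1/(9 + (1/69 + 1)) = 1/(9 + 70/69) = 1/(691/69) = 69/691 ≈ 0.099855)
((-17 - 1*(-3)) + a)**2 = ((-17 - 1*(-3)) + 69/691)**2 = ((-17 + 3) + 69/691)**2 = (-14 + 69/691)**2 = (-9605/691)**2 = 92256025/477481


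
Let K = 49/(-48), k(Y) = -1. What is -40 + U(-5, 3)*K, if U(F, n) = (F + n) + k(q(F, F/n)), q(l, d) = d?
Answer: -591/16 ≈ -36.938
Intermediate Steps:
U(F, n) = -1 + F + n (U(F, n) = (F + n) - 1 = -1 + F + n)
K = -49/48 (K = 49*(-1/48) = -49/48 ≈ -1.0208)
-40 + U(-5, 3)*K = -40 + (-1 - 5 + 3)*(-49/48) = -40 - 3*(-49/48) = -40 + 49/16 = -591/16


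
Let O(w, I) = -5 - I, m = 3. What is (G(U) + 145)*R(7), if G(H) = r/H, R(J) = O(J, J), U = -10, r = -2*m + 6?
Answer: -1740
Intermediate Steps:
r = 0 (r = -2*3 + 6 = -6 + 6 = 0)
R(J) = -5 - J
G(H) = 0 (G(H) = 0/H = 0)
(G(U) + 145)*R(7) = (0 + 145)*(-5 - 1*7) = 145*(-5 - 7) = 145*(-12) = -1740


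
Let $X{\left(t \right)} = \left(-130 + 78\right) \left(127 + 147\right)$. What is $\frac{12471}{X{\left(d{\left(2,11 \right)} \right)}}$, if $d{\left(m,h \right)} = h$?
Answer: $- \frac{12471}{14248} \approx -0.87528$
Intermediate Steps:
$X{\left(t \right)} = -14248$ ($X{\left(t \right)} = \left(-52\right) 274 = -14248$)
$\frac{12471}{X{\left(d{\left(2,11 \right)} \right)}} = \frac{12471}{-14248} = 12471 \left(- \frac{1}{14248}\right) = - \frac{12471}{14248}$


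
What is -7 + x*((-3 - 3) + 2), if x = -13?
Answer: 45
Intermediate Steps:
-7 + x*((-3 - 3) + 2) = -7 - 13*((-3 - 3) + 2) = -7 - 13*(-6 + 2) = -7 - 13*(-4) = -7 + 52 = 45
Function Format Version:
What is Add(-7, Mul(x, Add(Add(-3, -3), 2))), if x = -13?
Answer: 45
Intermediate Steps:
Add(-7, Mul(x, Add(Add(-3, -3), 2))) = Add(-7, Mul(-13, Add(Add(-3, -3), 2))) = Add(-7, Mul(-13, Add(-6, 2))) = Add(-7, Mul(-13, -4)) = Add(-7, 52) = 45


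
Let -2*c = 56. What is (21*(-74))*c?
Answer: 43512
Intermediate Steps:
c = -28 (c = -1/2*56 = -28)
(21*(-74))*c = (21*(-74))*(-28) = -1554*(-28) = 43512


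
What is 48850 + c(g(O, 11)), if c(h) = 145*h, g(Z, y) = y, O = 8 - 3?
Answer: 50445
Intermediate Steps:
O = 5
48850 + c(g(O, 11)) = 48850 + 145*11 = 48850 + 1595 = 50445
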